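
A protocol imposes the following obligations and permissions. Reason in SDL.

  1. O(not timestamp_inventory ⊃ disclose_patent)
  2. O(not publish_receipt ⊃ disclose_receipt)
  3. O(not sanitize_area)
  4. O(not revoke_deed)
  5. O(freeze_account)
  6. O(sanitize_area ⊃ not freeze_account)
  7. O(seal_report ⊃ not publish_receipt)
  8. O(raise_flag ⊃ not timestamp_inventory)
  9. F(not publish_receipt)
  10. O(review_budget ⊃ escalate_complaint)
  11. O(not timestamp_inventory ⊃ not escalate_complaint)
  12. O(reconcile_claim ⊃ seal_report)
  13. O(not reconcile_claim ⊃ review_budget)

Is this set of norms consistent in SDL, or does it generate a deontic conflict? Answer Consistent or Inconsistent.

Consistent

Premise 6 is O(sanitize_area ⊃ not freeze_account), but O(sanitize_area) is not derivable from the premises, so it does not yield O(not freeze_account).
So O(not freeze_account) is not derivable, and the apparent clash with O(freeze_account) does not arise.
A world satisfying every obligation exists (e.g. disclose_patent=false, disclose_receipt=false, escalate_complaint=true, freeze_account=true, publish_receipt=true, raise_flag=false, reconcile_claim=false, review_budget=true, revoke_deed=false, sanitize_area=false, seal_report=false, timestamp_inventory=true); no atom is both obligatory and forbidden, so the set is consistent.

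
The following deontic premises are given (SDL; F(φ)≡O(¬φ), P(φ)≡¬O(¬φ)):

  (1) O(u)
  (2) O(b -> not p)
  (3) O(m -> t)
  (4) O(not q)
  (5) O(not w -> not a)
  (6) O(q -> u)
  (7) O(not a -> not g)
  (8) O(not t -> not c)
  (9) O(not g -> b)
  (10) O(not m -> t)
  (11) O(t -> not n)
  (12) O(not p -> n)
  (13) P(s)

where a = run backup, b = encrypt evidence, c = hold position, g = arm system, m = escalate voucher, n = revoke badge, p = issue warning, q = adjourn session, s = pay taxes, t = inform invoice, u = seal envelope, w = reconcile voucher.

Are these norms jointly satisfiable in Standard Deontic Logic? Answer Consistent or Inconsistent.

Premise 6 is O(q -> u); even if O(u) held, inferring O(q) would be affirming the consequent — invalid.
So O(q) is not derivable, and the apparent clash with O(not q) does not arise.
A world satisfying every obligation exists (e.g. a=true, b=false, c=false, g=true, m=false, n=false, p=true, q=false, s=false, t=true, u=true, w=true); no atom is both obligatory and forbidden, so the set is consistent.

Consistent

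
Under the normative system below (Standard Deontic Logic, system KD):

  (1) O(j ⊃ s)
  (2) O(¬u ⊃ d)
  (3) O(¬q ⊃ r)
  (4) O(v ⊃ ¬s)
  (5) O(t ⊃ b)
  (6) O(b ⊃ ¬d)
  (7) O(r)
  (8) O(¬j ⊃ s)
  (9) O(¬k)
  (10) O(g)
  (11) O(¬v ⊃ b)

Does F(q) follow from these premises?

No

Premise 3 is O(¬q ⊃ r); even if O(r) held, inferring O(¬q) would be affirming the consequent — invalid.
No other premise forces O(¬q). An ideal world satisfying every premise can still have q true, so F(q) is not derivable.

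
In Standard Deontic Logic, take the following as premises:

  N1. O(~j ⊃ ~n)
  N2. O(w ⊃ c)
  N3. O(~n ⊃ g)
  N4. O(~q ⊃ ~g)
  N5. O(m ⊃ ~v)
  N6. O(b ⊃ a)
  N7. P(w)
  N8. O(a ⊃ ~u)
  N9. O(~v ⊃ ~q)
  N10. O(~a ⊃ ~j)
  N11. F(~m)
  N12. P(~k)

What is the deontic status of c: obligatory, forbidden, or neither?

Premise 2 is O(w ⊃ c), but O(w) is not derivable from the premises (the permission P(w) asserts only ~O(~w), not O(w)), so it does not yield O(c).
No premise or chain of K-axiom applications forces O(c), and none forces O(~c). So c is neither obligatory nor forbidden under these norms.

Neither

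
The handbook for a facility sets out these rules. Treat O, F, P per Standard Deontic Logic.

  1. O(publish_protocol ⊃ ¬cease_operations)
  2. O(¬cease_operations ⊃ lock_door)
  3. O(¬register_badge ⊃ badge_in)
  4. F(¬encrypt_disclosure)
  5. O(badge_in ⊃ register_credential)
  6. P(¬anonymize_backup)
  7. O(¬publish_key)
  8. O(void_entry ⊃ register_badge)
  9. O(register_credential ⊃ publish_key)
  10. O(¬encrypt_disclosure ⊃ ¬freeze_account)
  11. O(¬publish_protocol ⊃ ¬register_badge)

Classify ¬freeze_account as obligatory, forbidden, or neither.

Neither

Premise 10 is O(¬encrypt_disclosure ⊃ ¬freeze_account), but O(¬encrypt_disclosure) is not derivable from the premises, so it does not yield O(¬freeze_account).
No premise or chain of K-axiom applications forces O(¬freeze_account), and none forces O(freeze_account). So ¬freeze_account is neither obligatory nor forbidden under these norms.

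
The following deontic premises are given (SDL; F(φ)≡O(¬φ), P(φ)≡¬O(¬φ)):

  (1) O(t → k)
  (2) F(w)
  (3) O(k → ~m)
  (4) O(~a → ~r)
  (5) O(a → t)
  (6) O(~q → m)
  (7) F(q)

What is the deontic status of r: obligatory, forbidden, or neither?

Premise 7 is F(q), i.e. O(~q).
Premise 6 is O(~q → m); since O(~q), deontic closure gives O(m).
The contrapositive of premise 3 (O(k → ~m)) is O(m → ~k), and O(m) is already established, so O(~k).
Premise 1 is O(t → k); contrapositively O(~k → ~t). Since O(~k) holds, K gives O(~t).
The contrapositive of premise 5 (O(a → t)) is O(~t → ~a), and O(~t) is already established, so O(~a).
Applying K to premise 4 (O(~a → ~r)) and O(~a) yields O(~r).
Premise 2 does not contribute to this derivation.
Thus O(~r), which is F(r): r is forbidden.

Forbidden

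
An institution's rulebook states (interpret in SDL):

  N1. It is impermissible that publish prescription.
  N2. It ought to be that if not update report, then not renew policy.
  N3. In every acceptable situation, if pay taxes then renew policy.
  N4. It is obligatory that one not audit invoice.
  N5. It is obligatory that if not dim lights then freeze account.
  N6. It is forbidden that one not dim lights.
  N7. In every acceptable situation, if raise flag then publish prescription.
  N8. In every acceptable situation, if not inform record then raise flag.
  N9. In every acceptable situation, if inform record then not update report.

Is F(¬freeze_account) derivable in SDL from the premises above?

No

Premise 5 is O(¬dim_lights → freeze_account), but O(¬dim_lights) is not derivable from the premises, so it does not yield O(freeze_account).
No other premise forces O(freeze_account). An ideal world satisfying every premise can still have ¬freeze_account true, so F(¬freeze_account) is not derivable.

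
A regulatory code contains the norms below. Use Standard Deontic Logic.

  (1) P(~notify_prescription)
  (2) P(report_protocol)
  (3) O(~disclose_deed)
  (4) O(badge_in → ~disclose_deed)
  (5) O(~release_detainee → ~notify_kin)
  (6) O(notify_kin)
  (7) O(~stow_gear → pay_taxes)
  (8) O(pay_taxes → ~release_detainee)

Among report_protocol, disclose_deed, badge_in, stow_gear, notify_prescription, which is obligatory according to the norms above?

stow_gear

Premise 6 gives O(notify_kin).
Premise 5, O(~release_detainee → ~notify_kin), contraposes to O(notify_kin → release_detainee); with O(notify_kin) we get O(release_detainee).
Premise 8 is O(pay_taxes → ~release_detainee); contrapositively O(release_detainee → ~pay_taxes). Since O(release_detainee) holds, K gives O(~pay_taxes).
Premise 7, O(~stow_gear → pay_taxes), contraposes to O(~pay_taxes → stow_gear); with O(~pay_taxes) we get O(stow_gear).
So O(stow_gear) holds — stow_gear is obligatory. None of the other listed options is made obligatory by any chain of premises.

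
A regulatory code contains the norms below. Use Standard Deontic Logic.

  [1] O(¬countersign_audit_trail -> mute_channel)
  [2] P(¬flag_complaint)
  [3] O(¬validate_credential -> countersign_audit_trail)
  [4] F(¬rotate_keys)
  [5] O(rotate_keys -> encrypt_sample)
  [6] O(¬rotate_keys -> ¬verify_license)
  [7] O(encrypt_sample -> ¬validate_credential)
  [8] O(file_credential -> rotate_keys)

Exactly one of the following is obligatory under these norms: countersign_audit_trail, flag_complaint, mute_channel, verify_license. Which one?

countersign_audit_trail

Premise 4 is F(¬rotate_keys), i.e. O(rotate_keys).
From O(rotate_keys) and premise 5, O(rotate_keys -> encrypt_sample), we obtain O(encrypt_sample).
Applying K to premise 7 (O(encrypt_sample -> ¬validate_credential)) and O(encrypt_sample) yields O(¬validate_credential).
From O(¬validate_credential) and premise 3, O(¬validate_credential -> countersign_audit_trail), we obtain O(countersign_audit_trail).
So O(countersign_audit_trail) holds — countersign_audit_trail is obligatory. None of the other listed options is made obligatory by any chain of premises.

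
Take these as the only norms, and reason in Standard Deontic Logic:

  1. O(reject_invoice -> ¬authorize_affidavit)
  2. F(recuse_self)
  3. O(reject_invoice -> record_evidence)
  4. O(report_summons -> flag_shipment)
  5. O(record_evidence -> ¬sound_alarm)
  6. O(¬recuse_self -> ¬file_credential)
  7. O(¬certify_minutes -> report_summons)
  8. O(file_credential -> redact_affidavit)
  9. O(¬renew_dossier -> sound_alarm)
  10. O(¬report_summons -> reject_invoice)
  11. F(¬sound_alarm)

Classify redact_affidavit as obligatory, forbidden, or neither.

Premise 8 is O(file_credential -> redact_affidavit), but O(file_credential) is not derivable from the premises, so it does not yield O(redact_affidavit).
No premise or chain of K-axiom applications forces O(redact_affidavit), and none forces O(¬redact_affidavit). So redact_affidavit is neither obligatory nor forbidden under these norms.

Neither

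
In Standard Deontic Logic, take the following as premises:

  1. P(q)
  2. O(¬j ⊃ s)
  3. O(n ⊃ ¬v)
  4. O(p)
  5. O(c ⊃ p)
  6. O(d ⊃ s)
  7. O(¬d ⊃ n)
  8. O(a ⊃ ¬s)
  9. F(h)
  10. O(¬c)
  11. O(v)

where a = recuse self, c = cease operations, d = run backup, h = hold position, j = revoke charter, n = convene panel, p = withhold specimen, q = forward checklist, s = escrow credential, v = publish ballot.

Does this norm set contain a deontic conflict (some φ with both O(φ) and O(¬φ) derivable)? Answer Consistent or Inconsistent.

Premise 5 is O(c ⊃ p); even if O(p) held, inferring O(c) would be affirming the consequent — invalid.
So O(c) is not derivable, and the apparent clash with O(¬c) does not arise.
A world satisfying every obligation exists (e.g. a=false, c=false, d=true, h=false, j=false, n=false, p=true, q=false, s=true, v=true); no atom is both obligatory and forbidden, so the set is consistent.

Consistent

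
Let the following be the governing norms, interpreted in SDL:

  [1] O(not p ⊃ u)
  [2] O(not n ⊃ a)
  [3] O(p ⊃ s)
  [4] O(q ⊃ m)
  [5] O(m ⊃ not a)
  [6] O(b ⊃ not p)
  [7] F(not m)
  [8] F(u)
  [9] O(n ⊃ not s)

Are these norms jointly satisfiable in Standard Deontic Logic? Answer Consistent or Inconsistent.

Inconsistent

F(not m) at premise 7 means O(m).
Applying K to premise 5 (O(m ⊃ not a)) and O(m) yields O(not a).
The contrapositive of premise 2 (O(not n ⊃ a)) is O(not a ⊃ n), and O(not a) is already established, so O(n).
Premise 9 is O(n ⊃ not s); since O(n), deontic closure gives O(not s).
Premise 3, O(p ⊃ s), contraposes to O(not s ⊃ not p); with O(not s) we get O(not p).
Applying K to premise 1 (O(not p ⊃ u)) and O(not p) yields O(u).
But premise 8, F(u), means O(not u).
We now have both O(u) and O(not u) — u is simultaneously obligatory and forbidden, violating the D-axiom.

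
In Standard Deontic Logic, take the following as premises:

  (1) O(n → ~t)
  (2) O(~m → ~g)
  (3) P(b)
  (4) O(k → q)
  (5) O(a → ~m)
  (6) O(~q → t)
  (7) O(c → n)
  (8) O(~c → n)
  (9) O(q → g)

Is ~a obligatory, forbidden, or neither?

Obligatory

Premises 7 and 8 are O(c → n) and O(~c → n); every ideal world satisfies c or ~c, so in either case n holds — hence O(n).
From O(n) and premise 1, O(n → ~t), we obtain O(~t).
Premise 6, O(~q → t), contraposes to O(~t → q); with O(~t) we get O(q).
Premise 9 is O(q → g); since O(q), deontic closure gives O(g).
Premise 2, O(~m → ~g), contraposes to O(g → m); with O(g) we get O(m).
Premise 5, O(a → ~m), contraposes to O(m → ~a); with O(m) we get O(~a).
Premises 3, 4 do not contribute to this derivation.
Hence ~a is obligatory.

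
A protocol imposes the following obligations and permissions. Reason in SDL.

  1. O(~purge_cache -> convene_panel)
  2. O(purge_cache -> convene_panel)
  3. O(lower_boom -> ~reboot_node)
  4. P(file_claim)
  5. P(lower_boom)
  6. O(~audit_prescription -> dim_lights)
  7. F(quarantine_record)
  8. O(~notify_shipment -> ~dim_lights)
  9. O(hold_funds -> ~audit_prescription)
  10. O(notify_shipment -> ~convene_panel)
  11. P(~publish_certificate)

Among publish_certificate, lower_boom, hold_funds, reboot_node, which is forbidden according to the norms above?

hold_funds

Premises 2 and 1 cover both cases: O(purge_cache -> convene_panel) and O(~purge_cache -> convene_panel). Since purge_cache ∨ ~purge_cache is a tautology, O(convene_panel) follows.
Premise 10 is O(notify_shipment -> ~convene_panel); contrapositively O(convene_panel -> ~notify_shipment). Since O(convene_panel) holds, K gives O(~notify_shipment).
Premise 8 is O(~notify_shipment -> ~dim_lights); since O(~notify_shipment), deontic closure gives O(~dim_lights).
The contrapositive of premise 6 (O(~audit_prescription -> dim_lights)) is O(~dim_lights -> audit_prescription), and O(~dim_lights) is already established, so O(audit_prescription).
Premise 9 is O(hold_funds -> ~audit_prescription); contrapositively O(audit_prescription -> ~hold_funds). Since O(audit_prescription) holds, K gives O(~hold_funds).
So O(~hold_funds) holds, i.e. hold_funds is forbidden. None of the other listed options is forbidden under the premises.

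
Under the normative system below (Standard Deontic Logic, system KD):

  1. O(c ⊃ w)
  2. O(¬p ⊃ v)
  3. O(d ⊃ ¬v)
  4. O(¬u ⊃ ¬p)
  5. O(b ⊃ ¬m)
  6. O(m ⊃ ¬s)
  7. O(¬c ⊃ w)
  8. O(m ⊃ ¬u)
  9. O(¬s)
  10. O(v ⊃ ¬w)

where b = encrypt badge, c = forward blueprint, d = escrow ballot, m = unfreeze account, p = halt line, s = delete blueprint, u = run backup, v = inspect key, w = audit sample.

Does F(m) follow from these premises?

Yes

Premises 1 and 7 are O(c ⊃ w) and O(¬c ⊃ w); every ideal world satisfies c or ¬c, so in either case w holds — hence O(w).
Premise 10, O(v ⊃ ¬w), contraposes to O(w ⊃ ¬v); with O(w) we get O(¬v).
Premise 2 is O(¬p ⊃ v); contrapositively O(¬v ⊃ p). Since O(¬v) holds, K gives O(p).
The contrapositive of premise 4 (O(¬u ⊃ ¬p)) is O(p ⊃ u), and O(p) is already established, so O(u).
Premise 8 is O(m ⊃ ¬u); contrapositively O(u ⊃ ¬m). Since O(u) holds, K gives O(¬m).
Premises 3, 5, 6, 9 do not contribute to this derivation.
So O(¬m) holds, i.e. F(m). The claim follows.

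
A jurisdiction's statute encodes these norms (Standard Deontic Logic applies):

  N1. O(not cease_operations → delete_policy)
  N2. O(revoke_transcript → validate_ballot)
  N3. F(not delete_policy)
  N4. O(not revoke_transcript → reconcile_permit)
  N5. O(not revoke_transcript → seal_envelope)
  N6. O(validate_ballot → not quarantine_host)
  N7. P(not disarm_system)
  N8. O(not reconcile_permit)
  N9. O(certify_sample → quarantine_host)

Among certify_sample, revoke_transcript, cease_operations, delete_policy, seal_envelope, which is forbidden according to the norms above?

Premise 8 states O(not reconcile_permit) outright.
The contrapositive of premise 4 (O(not revoke_transcript → reconcile_permit)) is O(not reconcile_permit → revoke_transcript), and O(not reconcile_permit) is already established, so O(revoke_transcript).
With premise 2, O(revoke_transcript → validate_ballot), the K-axiom yields O(validate_ballot).
From O(validate_ballot) and premise 6, O(validate_ballot → not quarantine_host), we obtain O(not quarantine_host).
Premise 9 is O(certify_sample → quarantine_host); contrapositively O(not quarantine_host → not certify_sample). Since O(not quarantine_host) holds, K gives O(not certify_sample).
So O(not certify_sample) holds, i.e. certify_sample is forbidden. None of the other listed options is forbidden under the premises.

certify_sample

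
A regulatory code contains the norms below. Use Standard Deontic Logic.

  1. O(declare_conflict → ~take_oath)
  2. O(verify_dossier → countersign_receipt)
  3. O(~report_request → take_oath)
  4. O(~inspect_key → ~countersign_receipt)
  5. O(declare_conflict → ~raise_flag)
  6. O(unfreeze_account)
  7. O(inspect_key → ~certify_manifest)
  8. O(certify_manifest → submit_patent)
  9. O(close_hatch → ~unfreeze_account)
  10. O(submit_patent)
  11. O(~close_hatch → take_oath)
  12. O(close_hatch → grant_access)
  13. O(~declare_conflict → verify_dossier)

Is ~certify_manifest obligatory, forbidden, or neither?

From premise 6 we have O(unfreeze_account).
Premise 9, O(close_hatch → ~unfreeze_account), contraposes to O(unfreeze_account → ~close_hatch); with O(unfreeze_account) we get O(~close_hatch).
Premise 11 is O(~close_hatch → take_oath); since O(~close_hatch), deontic closure gives O(take_oath).
Premise 1, O(declare_conflict → ~take_oath), contraposes to O(take_oath → ~declare_conflict); with O(take_oath) we get O(~declare_conflict).
Applying K to premise 13 (O(~declare_conflict → verify_dossier)) and O(~declare_conflict) yields O(verify_dossier).
Premise 2 is O(verify_dossier → countersign_receipt); since O(verify_dossier), deontic closure gives O(countersign_receipt).
Premise 4 is O(~inspect_key → ~countersign_receipt); contrapositively O(countersign_receipt → inspect_key). Since O(countersign_receipt) holds, K gives O(inspect_key).
With premise 7, O(inspect_key → ~certify_manifest), the K-axiom yields O(~certify_manifest).
Premises 3, 5, 8, 10, 12 do not contribute to this derivation.
Hence ~certify_manifest is obligatory.

Obligatory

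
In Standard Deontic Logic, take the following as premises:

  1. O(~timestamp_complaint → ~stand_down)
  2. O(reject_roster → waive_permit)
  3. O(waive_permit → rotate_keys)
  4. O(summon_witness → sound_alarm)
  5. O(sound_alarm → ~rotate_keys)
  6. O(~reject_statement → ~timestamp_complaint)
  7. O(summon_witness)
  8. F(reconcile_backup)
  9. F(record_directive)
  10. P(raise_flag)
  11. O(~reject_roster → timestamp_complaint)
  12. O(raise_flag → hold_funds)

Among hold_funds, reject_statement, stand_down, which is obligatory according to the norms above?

Premise 7 gives O(summon_witness).
With premise 4, O(summon_witness → sound_alarm), the K-axiom yields O(sound_alarm).
With premise 5, O(sound_alarm → ~rotate_keys), the K-axiom yields O(~rotate_keys).
Premise 3 is O(waive_permit → rotate_keys); contrapositively O(~rotate_keys → ~waive_permit). Since O(~rotate_keys) holds, K gives O(~waive_permit).
The contrapositive of premise 2 (O(reject_roster → waive_permit)) is O(~waive_permit → ~reject_roster), and O(~waive_permit) is already established, so O(~reject_roster).
Premise 11 is O(~reject_roster → timestamp_complaint); since O(~reject_roster), deontic closure gives O(timestamp_complaint).
Premise 6 is O(~reject_statement → ~timestamp_complaint); contrapositively O(timestamp_complaint → reject_statement). Since O(timestamp_complaint) holds, K gives O(reject_statement).
So O(reject_statement) holds — reject_statement is obligatory. None of the other listed options is made obligatory by any chain of premises.

reject_statement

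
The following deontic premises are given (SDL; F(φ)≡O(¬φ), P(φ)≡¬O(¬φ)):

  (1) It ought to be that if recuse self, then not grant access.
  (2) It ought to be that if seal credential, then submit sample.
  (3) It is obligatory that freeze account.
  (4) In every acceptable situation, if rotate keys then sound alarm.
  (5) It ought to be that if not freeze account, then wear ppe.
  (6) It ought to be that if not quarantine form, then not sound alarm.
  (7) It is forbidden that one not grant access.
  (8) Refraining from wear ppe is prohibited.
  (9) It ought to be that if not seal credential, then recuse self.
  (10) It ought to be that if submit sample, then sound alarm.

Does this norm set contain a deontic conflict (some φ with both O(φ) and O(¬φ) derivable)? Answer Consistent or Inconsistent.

Consistent

Premise 5 is O(¬freeze_account → wear_ppe); even if O(wear_ppe) held, inferring O(¬freeze_account) would be affirming the consequent — invalid.
So O(¬freeze_account) is not derivable, and the apparent clash with O(freeze_account) does not arise.
A world satisfying every obligation exists (e.g. freeze_account=true, grant_access=true, quarantine_form=true, recuse_self=false, rotate_keys=false, seal_credential=true, sound_alarm=true, submit_sample=true, wear_ppe=true); no atom is both obligatory and forbidden, so the set is consistent.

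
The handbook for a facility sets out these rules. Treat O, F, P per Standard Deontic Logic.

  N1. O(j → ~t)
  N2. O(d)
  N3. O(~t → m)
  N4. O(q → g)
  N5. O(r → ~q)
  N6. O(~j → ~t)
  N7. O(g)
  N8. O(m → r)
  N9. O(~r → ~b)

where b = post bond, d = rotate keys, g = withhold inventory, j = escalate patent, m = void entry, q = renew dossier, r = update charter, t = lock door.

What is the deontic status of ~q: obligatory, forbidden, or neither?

By case analysis on j: premise 1 gives O(j → ~t) and premise 6 gives O(~j → ~t), so O(~t) either way.
From O(~t) and premise 3, O(~t → m), we obtain O(m).
Applying K to premise 8 (O(m → r)) and O(m) yields O(r).
From O(r) and premise 5, O(r → ~q), we obtain O(~q).
Premises 2, 4, 7, 9 do not contribute to this derivation.
Hence ~q is obligatory.

Obligatory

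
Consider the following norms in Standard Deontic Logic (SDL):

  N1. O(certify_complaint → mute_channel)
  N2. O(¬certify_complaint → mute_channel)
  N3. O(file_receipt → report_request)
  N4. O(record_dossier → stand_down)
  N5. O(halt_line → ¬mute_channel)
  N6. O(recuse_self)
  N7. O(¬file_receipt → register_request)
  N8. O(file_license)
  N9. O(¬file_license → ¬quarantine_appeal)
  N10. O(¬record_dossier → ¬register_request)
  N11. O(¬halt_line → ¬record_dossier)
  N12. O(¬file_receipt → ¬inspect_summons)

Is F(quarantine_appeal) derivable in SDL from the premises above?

Premise 9 is O(¬file_license → ¬quarantine_appeal), but O(¬file_license) is not derivable from the premises, so it does not yield O(¬quarantine_appeal).
No other premise forces O(¬quarantine_appeal). An ideal world satisfying every premise can still have quarantine_appeal true, so F(quarantine_appeal) is not derivable.

No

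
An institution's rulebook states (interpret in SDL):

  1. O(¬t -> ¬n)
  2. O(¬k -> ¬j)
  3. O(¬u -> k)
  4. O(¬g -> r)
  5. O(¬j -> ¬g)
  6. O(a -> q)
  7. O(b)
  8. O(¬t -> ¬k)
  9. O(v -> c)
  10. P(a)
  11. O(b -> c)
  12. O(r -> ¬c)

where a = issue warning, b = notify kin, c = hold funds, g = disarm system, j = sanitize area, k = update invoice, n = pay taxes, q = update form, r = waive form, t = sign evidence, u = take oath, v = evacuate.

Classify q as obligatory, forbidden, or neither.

Premise 6 is O(a -> q), but O(a) is not derivable from the premises (the permission P(a) asserts only ¬O(¬a), not O(a)), so it does not yield O(q).
No premise or chain of K-axiom applications forces O(q), and none forces O(¬q). So q is neither obligatory nor forbidden under these norms.

Neither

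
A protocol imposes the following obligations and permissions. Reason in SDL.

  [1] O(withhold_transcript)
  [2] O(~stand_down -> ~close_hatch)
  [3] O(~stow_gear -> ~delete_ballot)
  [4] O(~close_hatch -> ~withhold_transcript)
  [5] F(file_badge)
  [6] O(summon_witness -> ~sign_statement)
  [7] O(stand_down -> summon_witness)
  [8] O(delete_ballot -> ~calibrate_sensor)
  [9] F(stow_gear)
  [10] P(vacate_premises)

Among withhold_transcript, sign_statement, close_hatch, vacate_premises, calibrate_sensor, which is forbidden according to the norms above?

From premise 1 we have O(withhold_transcript).
Premise 4, O(~close_hatch -> ~withhold_transcript), contraposes to O(withhold_transcript -> close_hatch); with O(withhold_transcript) we get O(close_hatch).
The contrapositive of premise 2 (O(~stand_down -> ~close_hatch)) is O(close_hatch -> stand_down), and O(close_hatch) is already established, so O(stand_down).
From O(stand_down) and premise 7, O(stand_down -> summon_witness), we obtain O(summon_witness).
Premise 6 is O(summon_witness -> ~sign_statement); since O(summon_witness), deontic closure gives O(~sign_statement).
So O(~sign_statement) holds, i.e. sign_statement is forbidden. None of the other listed options is forbidden under the premises.

sign_statement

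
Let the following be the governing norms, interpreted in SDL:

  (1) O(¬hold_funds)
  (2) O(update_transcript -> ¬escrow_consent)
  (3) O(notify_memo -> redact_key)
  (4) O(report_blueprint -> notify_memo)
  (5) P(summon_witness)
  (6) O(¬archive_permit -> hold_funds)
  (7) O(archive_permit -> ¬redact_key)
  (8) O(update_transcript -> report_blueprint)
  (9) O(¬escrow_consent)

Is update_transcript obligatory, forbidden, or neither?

Premise 1 gives O(¬hold_funds).
Premise 6, O(¬archive_permit -> hold_funds), contraposes to O(¬hold_funds -> archive_permit); with O(¬hold_funds) we get O(archive_permit).
Premise 7 is O(archive_permit -> ¬redact_key); since O(archive_permit), deontic closure gives O(¬redact_key).
The contrapositive of premise 3 (O(notify_memo -> redact_key)) is O(¬redact_key -> ¬notify_memo), and O(¬redact_key) is already established, so O(¬notify_memo).
The contrapositive of premise 4 (O(report_blueprint -> notify_memo)) is O(¬notify_memo -> ¬report_blueprint), and O(¬notify_memo) is already established, so O(¬report_blueprint).
Premise 8, O(update_transcript -> report_blueprint), contraposes to O(¬report_blueprint -> ¬update_transcript); with O(¬report_blueprint) we get O(¬update_transcript).
Premises 2, 5, 9 do not contribute to this derivation.
Thus O(¬update_transcript), which is F(update_transcript): update_transcript is forbidden.

Forbidden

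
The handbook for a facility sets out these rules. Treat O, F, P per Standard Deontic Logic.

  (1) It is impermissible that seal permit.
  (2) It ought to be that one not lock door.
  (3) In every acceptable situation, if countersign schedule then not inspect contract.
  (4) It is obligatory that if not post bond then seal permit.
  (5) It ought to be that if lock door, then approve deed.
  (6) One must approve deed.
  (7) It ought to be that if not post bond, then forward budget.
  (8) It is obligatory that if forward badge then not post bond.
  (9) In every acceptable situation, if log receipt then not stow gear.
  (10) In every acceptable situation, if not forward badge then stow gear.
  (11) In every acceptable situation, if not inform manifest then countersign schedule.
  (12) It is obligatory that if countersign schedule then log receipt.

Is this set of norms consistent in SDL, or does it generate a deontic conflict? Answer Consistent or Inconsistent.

Premise 5 is O(lock_door → approve_deed); even if O(approve_deed) held, inferring O(lock_door) would be affirming the consequent — invalid.
So O(lock_door) is not derivable, and the apparent clash with O(¬lock_door) does not arise.
A world satisfying every obligation exists (e.g. approve_deed=true, countersign_schedule=false, forward_badge=false, forward_budget=false, inform_manifest=true, inspect_contract=false, lock_door=false, log_receipt=false, post_bond=true, seal_permit=false, stow_gear=true); no atom is both obligatory and forbidden, so the set is consistent.

Consistent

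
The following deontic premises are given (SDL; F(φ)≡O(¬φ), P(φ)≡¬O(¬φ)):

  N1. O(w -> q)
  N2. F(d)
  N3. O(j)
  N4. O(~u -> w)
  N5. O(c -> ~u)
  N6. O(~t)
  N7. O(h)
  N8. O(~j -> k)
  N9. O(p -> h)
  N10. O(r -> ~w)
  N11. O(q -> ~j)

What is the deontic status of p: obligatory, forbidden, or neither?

Premise 9 is O(p -> h); even if O(h) held, inferring O(p) would be affirming the consequent — invalid.
No premise or chain of K-axiom applications forces O(p), and none forces O(~p). So p is neither obligatory nor forbidden under these norms.

Neither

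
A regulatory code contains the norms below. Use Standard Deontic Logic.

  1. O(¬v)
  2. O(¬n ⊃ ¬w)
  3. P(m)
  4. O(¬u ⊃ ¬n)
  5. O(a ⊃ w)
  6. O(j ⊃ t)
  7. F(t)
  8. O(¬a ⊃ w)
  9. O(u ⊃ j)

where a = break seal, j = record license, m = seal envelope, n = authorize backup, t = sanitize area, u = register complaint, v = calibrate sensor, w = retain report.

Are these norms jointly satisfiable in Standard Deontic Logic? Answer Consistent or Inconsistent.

By case analysis on ¬a: premise 8 gives O(¬a ⊃ w) and premise 5 gives O(a ⊃ w), so O(w) either way.
The contrapositive of premise 2 (O(¬n ⊃ ¬w)) is O(w ⊃ n), and O(w) is already established, so O(n).
Premise 4, O(¬u ⊃ ¬n), contraposes to O(n ⊃ u); with O(n) we get O(u).
Applying K to premise 9 (O(u ⊃ j)) and O(u) yields O(j).
Applying K to premise 6 (O(j ⊃ t)) and O(j) yields O(t).
Yet premise 7 is F(t), i.e. O(¬t).
We now have both O(t) and O(¬t) — t is simultaneously obligatory and forbidden, violating the D-axiom.

Inconsistent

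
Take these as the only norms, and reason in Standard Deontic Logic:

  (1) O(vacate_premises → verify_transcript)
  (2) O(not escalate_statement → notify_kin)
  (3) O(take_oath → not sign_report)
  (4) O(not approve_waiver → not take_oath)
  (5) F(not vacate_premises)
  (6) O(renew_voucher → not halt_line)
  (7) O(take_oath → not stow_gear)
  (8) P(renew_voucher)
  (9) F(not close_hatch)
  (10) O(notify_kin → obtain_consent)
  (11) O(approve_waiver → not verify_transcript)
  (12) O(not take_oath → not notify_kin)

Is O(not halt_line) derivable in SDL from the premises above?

Premise 6 is O(renew_voucher → not halt_line), but O(renew_voucher) is not derivable from the premises (the permission P(renew_voucher) asserts only not O(not renew_voucher), not O(renew_voucher)), so it does not yield O(not halt_line).
No other premise forces O(not halt_line). An ideal world satisfying every premise can still have not halt_line false, so O(not halt_line) is not derivable.

No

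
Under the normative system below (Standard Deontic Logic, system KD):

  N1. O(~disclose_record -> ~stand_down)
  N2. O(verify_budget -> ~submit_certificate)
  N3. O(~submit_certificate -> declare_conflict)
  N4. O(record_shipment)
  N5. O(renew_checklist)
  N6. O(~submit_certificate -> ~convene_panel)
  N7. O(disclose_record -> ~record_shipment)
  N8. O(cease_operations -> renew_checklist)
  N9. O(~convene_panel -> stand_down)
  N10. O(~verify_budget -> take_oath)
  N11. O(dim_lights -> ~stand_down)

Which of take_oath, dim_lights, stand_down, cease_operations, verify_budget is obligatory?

take_oath

Premise 4 states O(record_shipment) outright.
Premise 7, O(disclose_record -> ~record_shipment), contraposes to O(record_shipment -> ~disclose_record); with O(record_shipment) we get O(~disclose_record).
With premise 1, O(~disclose_record -> ~stand_down), the K-axiom yields O(~stand_down).
The contrapositive of premise 9 (O(~convene_panel -> stand_down)) is O(~stand_down -> convene_panel), and O(~stand_down) is already established, so O(convene_panel).
Premise 6 is O(~submit_certificate -> ~convene_panel); contrapositively O(convene_panel -> submit_certificate). Since O(convene_panel) holds, K gives O(submit_certificate).
Premise 2 is O(verify_budget -> ~submit_certificate); contrapositively O(submit_certificate -> ~verify_budget). Since O(submit_certificate) holds, K gives O(~verify_budget).
From O(~verify_budget) and premise 10, O(~verify_budget -> take_oath), we obtain O(take_oath).
So O(take_oath) holds — take_oath is obligatory. None of the other listed options is made obligatory by any chain of premises.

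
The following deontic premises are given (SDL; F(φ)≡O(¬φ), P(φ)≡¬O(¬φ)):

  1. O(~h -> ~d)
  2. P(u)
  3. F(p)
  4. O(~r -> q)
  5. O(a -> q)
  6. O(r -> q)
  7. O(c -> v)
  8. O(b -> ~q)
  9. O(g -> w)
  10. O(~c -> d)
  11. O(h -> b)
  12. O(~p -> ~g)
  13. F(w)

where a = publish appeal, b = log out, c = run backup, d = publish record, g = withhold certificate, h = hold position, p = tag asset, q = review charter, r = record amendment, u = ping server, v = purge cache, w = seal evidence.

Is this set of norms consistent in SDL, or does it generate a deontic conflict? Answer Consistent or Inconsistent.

Premise 9 is O(g -> w), but O(g) is not derivable from the premises, so it does not yield O(w).
So O(w) is not derivable, and the apparent clash with O(~w) does not arise.
A world satisfying every obligation exists (e.g. a=false, b=false, c=true, d=false, g=false, h=false, p=false, q=true, r=false, u=false, v=true, w=false); no atom is both obligatory and forbidden, so the set is consistent.

Consistent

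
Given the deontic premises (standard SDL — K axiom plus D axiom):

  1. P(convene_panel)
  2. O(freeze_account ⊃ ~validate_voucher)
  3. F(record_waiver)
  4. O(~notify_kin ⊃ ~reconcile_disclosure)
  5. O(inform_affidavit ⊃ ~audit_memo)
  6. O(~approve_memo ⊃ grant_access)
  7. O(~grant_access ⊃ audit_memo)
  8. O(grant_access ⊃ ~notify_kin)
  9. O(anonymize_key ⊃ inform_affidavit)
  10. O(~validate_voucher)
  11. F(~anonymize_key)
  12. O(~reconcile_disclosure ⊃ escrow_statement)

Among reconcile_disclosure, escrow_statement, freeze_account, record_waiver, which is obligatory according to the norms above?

escrow_statement

Premise 11 is F(~anonymize_key), i.e. O(anonymize_key).
From O(anonymize_key) and premise 9, O(anonymize_key ⊃ inform_affidavit), we obtain O(inform_affidavit).
Premise 5 is O(inform_affidavit ⊃ ~audit_memo); since O(inform_affidavit), deontic closure gives O(~audit_memo).
The contrapositive of premise 7 (O(~grant_access ⊃ audit_memo)) is O(~audit_memo ⊃ grant_access), and O(~audit_memo) is already established, so O(grant_access).
Premise 8 is O(grant_access ⊃ ~notify_kin); since O(grant_access), deontic closure gives O(~notify_kin).
From O(~notify_kin) and premise 4, O(~notify_kin ⊃ ~reconcile_disclosure), we obtain O(~reconcile_disclosure).
Premise 12 is O(~reconcile_disclosure ⊃ escrow_statement); since O(~reconcile_disclosure), deontic closure gives O(escrow_statement).
So O(escrow_statement) holds — escrow_statement is obligatory. None of the other listed options is made obligatory by any chain of premises.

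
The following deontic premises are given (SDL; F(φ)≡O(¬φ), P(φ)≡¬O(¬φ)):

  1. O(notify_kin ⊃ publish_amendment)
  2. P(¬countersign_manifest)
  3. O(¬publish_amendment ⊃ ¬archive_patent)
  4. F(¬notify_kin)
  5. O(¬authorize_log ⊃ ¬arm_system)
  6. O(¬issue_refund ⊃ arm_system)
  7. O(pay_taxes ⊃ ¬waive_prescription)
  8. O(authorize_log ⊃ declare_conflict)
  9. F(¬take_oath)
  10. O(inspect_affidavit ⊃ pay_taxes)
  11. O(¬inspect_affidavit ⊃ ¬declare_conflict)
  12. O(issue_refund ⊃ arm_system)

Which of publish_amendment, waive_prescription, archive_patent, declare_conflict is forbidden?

Premises 12 and 6 are O(issue_refund ⊃ arm_system) and O(¬issue_refund ⊃ arm_system); every ideal world satisfies issue_refund or ¬issue_refund, so in either case arm_system holds — hence O(arm_system).
Premise 5, O(¬authorize_log ⊃ ¬arm_system), contraposes to O(arm_system ⊃ authorize_log); with O(arm_system) we get O(authorize_log).
Premise 8 is O(authorize_log ⊃ declare_conflict); since O(authorize_log), deontic closure gives O(declare_conflict).
The contrapositive of premise 11 (O(¬inspect_affidavit ⊃ ¬declare_conflict)) is O(declare_conflict ⊃ inspect_affidavit), and O(declare_conflict) is already established, so O(inspect_affidavit).
Premise 10 is O(inspect_affidavit ⊃ pay_taxes); since O(inspect_affidavit), deontic closure gives O(pay_taxes).
Applying K to premise 7 (O(pay_taxes ⊃ ¬waive_prescription)) and O(pay_taxes) yields O(¬waive_prescription).
So O(¬waive_prescription) holds, i.e. waive_prescription is forbidden. None of the other listed options is forbidden under the premises.

waive_prescription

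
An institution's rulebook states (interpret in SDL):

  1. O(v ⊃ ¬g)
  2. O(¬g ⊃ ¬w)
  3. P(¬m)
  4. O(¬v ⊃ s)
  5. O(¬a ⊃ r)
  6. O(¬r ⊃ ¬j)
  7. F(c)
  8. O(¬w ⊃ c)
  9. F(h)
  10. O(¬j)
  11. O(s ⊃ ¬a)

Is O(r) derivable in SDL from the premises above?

Yes

F(c) at premise 7 means O(¬c).
Premise 8, O(¬w ⊃ c), contraposes to O(¬c ⊃ w); with O(¬c) we get O(w).
Premise 2 is O(¬g ⊃ ¬w); contrapositively O(w ⊃ g). Since O(w) holds, K gives O(g).
The contrapositive of premise 1 (O(v ⊃ ¬g)) is O(g ⊃ ¬v), and O(g) is already established, so O(¬v).
Premise 4 is O(¬v ⊃ s); since O(¬v), deontic closure gives O(s).
Applying K to premise 11 (O(s ⊃ ¬a)) and O(s) yields O(¬a).
Premise 5 is O(¬a ⊃ r); since O(¬a), deontic closure gives O(r).
Premises 3, 6, 9, 10 do not contribute to this derivation.
So O(r) follows.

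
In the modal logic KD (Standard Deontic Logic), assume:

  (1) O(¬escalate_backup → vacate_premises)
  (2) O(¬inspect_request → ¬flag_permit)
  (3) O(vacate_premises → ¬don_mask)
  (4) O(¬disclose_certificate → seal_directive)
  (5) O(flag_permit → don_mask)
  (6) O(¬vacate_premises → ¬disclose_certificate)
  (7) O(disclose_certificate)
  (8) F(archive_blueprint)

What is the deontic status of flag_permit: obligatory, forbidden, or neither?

Forbidden

Premise 7 states O(disclose_certificate) outright.
Premise 6 is O(¬vacate_premises → ¬disclose_certificate); contrapositively O(disclose_certificate → vacate_premises). Since O(disclose_certificate) holds, K gives O(vacate_premises).
Applying K to premise 3 (O(vacate_premises → ¬don_mask)) and O(vacate_premises) yields O(¬don_mask).
The contrapositive of premise 5 (O(flag_permit → don_mask)) is O(¬don_mask → ¬flag_permit), and O(¬don_mask) is already established, so O(¬flag_permit).
Premises 1, 2, 4, 8 do not contribute to this derivation.
Thus O(¬flag_permit), which is F(flag_permit): flag_permit is forbidden.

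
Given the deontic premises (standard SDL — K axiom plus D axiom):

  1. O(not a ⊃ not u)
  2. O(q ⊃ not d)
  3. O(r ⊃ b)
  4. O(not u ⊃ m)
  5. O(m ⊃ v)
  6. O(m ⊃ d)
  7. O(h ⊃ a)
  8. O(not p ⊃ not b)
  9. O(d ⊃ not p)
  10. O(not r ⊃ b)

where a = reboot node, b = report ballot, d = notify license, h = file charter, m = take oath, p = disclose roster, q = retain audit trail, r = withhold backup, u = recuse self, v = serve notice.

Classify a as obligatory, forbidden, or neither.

Obligatory

Premises 10 and 3 cover both cases: O(not r ⊃ b) and O(r ⊃ b). Since not r ∨ r is a tautology, O(b) follows.
The contrapositive of premise 8 (O(not p ⊃ not b)) is O(b ⊃ p), and O(b) is already established, so O(p).
Premise 9 is O(d ⊃ not p); contrapositively O(p ⊃ not d). Since O(p) holds, K gives O(not d).
The contrapositive of premise 6 (O(m ⊃ d)) is O(not d ⊃ not m), and O(not d) is already established, so O(not m).
Premise 4, O(not u ⊃ m), contraposes to O(not m ⊃ u); with O(not m) we get O(u).
Premise 1 is O(not a ⊃ not u); contrapositively O(u ⊃ a). Since O(u) holds, K gives O(a).
Premises 2, 5, 7 do not contribute to this derivation.
Hence a is obligatory.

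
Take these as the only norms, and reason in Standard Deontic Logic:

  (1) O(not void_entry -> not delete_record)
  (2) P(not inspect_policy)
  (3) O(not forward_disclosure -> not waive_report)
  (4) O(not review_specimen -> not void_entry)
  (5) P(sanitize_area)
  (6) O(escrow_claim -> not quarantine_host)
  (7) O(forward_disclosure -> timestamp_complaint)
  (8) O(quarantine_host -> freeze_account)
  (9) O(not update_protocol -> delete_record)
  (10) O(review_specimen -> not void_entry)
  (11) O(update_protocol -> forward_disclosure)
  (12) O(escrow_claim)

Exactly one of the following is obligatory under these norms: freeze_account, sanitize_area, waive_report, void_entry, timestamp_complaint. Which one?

timestamp_complaint

Premises 4 and 10 cover both cases: O(not review_specimen -> not void_entry) and O(review_specimen -> not void_entry). Since not review_specimen ∨ review_specimen is a tautology, O(not void_entry) follows.
From O(not void_entry) and premise 1, O(not void_entry -> not delete_record), we obtain O(not delete_record).
Premise 9, O(not update_protocol -> delete_record), contraposes to O(not delete_record -> update_protocol); with O(not delete_record) we get O(update_protocol).
With premise 11, O(update_protocol -> forward_disclosure), the K-axiom yields O(forward_disclosure).
From O(forward_disclosure) and premise 7, O(forward_disclosure -> timestamp_complaint), we obtain O(timestamp_complaint).
So O(timestamp_complaint) holds — timestamp_complaint is obligatory. None of the other listed options is made obligatory by any chain of premises.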